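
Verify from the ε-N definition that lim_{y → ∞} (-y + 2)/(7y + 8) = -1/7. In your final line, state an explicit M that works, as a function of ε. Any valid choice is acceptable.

M = (22/49)/ε

Fix ε > 0. We seek M > 0 such that y > M implies |(-y + 2)/(7y + 8) + 1/7| < ε.
(-y + 2)/(7y + 8) + 1/7 = (7(-y + 2) − (-1)(7y + 8)) / (7(7y + 8)) = 22/(7(7y + 8)).
For y > 0 we have 7y + 8 > 7y, so |(-y + 2)/(7y + 8) + 1/7| = 22/(7(7y + 8)) < 22/(7·7y) = (22/49)/y.
Thus |(-y + 2)/(7y + 8) + 1/7| < ε whenever y > (22/49)/ε.
Take M = (22/49)/ε. If y > M then |(-y + 2)/(7y + 8) + 1/7| < (22/49)/y < ε.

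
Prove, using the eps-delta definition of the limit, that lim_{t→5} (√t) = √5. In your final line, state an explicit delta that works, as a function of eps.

Let eps > 0 be given. We want delta > 0 such that 0 < |t − 5| < delta implies |√t − √5| < eps.
Rationalise: √t − √5 = (t − 5)/(√t + √5), so |√t − √5| = |t − 5|/(√t + √5).
Restrict delta ≤ 5 so that |t − 5| < 5 forces t > 0, and then √t + √5 > √5.
Hence |√t − √5| < |t − 5|/√5, which is < eps once |t − 5| < √5·eps.
Take delta = min(5, √5·eps). If 0 < |t − 5| < delta then t > 0 and |√t − √5| < |t − 5|/√5 < eps.

delta = min(5, √5·eps)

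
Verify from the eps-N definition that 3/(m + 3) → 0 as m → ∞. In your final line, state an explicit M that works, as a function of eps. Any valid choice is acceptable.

M = 3/eps

Let eps > 0. For m ≥ 1, |3/(m + 3) − 0| = 3/(m + 3) ≤ 3/m.
We need 3/m < eps, i.e. m > 3/eps.
Take M = 3/eps. If m > M then |3/(m + 3)| ≤ 3/m < eps.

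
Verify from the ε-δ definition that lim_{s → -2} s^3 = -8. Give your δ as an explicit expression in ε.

Suppose ε > 0. We seek δ > 0 with 0 < |s + 2| < δ ⇒ |s^3 + 8| < ε.
Factor: s^3 + 8 = (s + 2)(s^2 - 2s + 4), so |s^3 + 8| = |s + 2|·|s^2 - 2s + 4|.
Impose δ ≤ 1 so that |s| < 3; then |s^2 - 2s + 4| ≤ 19.
Hence |s^3 + 8| ≤ 19|s + 2|, which is < ε once |s + 2| < ε/19.
Take δ = min(1, ε/19). If 0 < |s + 2| < δ then both bounds hold and |s^3 + 8| ≤ 19|s + 2| < 19·(ε/19) = ε.

δ = min(1, ε/19)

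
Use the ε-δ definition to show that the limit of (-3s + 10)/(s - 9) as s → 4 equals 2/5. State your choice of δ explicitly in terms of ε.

δ = min(5/2, (25/34)ε)

Let ε > 0 be given. We want δ > 0 with 0 < |s − 4| < δ ⇒ |(-3s + 10)/(s - 9) − (2/5)| < ε.
Combining over a common denominator, (-3s + 10)/(s - 9) − (2/5) = [(-3s + 10)·(-5) − (-2)·(s - 9)] / [(-5)·(s - 9)] = 17(s − 4) / ((-5)(s - 9)).
So |(-3s + 10)/(s - 9) − (2/5)| = 17|s − 4| / (5·|s − 9|).
Require δ ≤ 5/2, so |s − 9| ≥ |-5| − |s − 4| > 5 − 5/2 = 5/2.
Hence |(-3s + 10)/(s - 9) − (2/5)| < 17|s − 4|/(5·(5/2)) = (34/25)|s − 4|, which is < ε once |s − 4| < (25/34)ε.
Take δ = min(5/2, (25/34)ε). Then 0 < |s − 4| < δ forces both bounds, so |(-3s + 10)/(s - 9) − (2/5)| < ε.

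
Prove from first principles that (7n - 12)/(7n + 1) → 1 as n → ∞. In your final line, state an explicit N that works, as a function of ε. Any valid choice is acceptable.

N = (13/7)/ε

Suppose ε > 0. For n ≥ 1, |(7n - 12)/(7n + 1) − 1| = |-91|/(7(7n + 1)) = 91/(7(7n + 1)).
Since 7n + 1 ≥ 7n for n ≥ 1, this is ≤ 91/(7·7n) = (13/7)/n.
So |(7n - 12)/(7n + 1) − 1| < ε whenever n > (13/7)/ε.
Take N = (13/7)/ε. If n > N then |(7n - 12)/(7n + 1) − 1| ≤ (13/7)/n < ε.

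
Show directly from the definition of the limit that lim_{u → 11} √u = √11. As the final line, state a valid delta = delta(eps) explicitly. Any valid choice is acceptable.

Let eps > 0 be given. We want delta > 0 such that 0 < |u − 11| < delta implies |√u − √11| < eps.
Rationalise: √u − √11 = (u − 11)/(√u + √11), so |√u − √11| = |u − 11|/(√u + √11).
Restrict delta ≤ 11 so that |u − 11| < 11 forces u > 0, and then √u + √11 > √11.
Hence |√u − √11| < |u − 11|/√11, which is < eps once |u − 11| < √11·eps.
Take delta = min(11, √11·eps). If 0 < |u − 11| < delta then u > 0 and |√u − √11| < |u − 11|/√11 < eps.

delta = min(11, √11·eps)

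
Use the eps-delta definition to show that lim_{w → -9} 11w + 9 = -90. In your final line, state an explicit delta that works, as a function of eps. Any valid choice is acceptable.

Let eps > 0. We need delta > 0 so that 0 < |w + 9| < delta implies |(11w + 9) + 90| < eps.
Since (11w + 9) + 90 = 11(w + 9), we have |(11w + 9) + 90| = 11|w + 9|.
So 11|w + 9| < eps exactly when |w + 9| < eps/11.
Take delta = eps/11. If 0 < |w + 9| < delta then |(11w + 9) + 90| = 11|w + 9| < 11·(eps/11) = eps.

delta = eps/11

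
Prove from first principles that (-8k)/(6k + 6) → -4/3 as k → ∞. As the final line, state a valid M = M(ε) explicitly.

Let ε > 0 be given. For k ≥ 1, |(-8k)/(6k + 6) + 4/3| = |48|/(6(6k + 6)) = 48/(6(6k + 6)).
Since 6k + 6 ≥ 6k for k ≥ 1, this is ≤ 48/(6·6k) = (4/3)/k.
So |(-8k)/(6k + 6) + 4/3| < ε whenever k > (4/3)/ε.
Take M = (4/3)/ε. If k > M then |(-8k)/(6k + 6) + 4/3| ≤ (4/3)/k < ε.

M = (4/3)/ε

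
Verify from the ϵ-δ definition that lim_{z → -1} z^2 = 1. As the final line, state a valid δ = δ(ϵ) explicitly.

δ = min(1, ϵ/3)

Suppose ϵ > 0. We seek δ > 0 with 0 < |z + 1| < δ ⇒ |z^2 − 1| < ϵ.
Factor: z^2 − 1 = (z + 1)(z - 1), so |z^2 − 1| = |z + 1|·|z - 1|.
Impose δ ≤ 1 so that |z| < 2; then |z - 1| ≤ 3.
Hence |z^2 − 1| ≤ 3|z + 1|, which is < ϵ once |z + 1| < ϵ/3.
Take δ = min(1, ϵ/3). If 0 < |z + 1| < δ then both bounds hold and |z^2 − 1| ≤ 3|z + 1| < 3·(ϵ/3) = ϵ.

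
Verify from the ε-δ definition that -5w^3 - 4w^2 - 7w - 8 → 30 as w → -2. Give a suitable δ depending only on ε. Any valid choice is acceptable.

δ = min(2, ε/123)

Suppose ε > 0. We want δ > 0 such that 0 < |w + 2| < δ implies |(-5w^3 - 4w^2 - 7w - 8) − 30| < ε.
(-5w^3 - 4w^2 - 7w - 8) − 30 = -5w^3 - 4w^2 - 7w - 38 = (w + 2)(-5w^2 + 6w - 19).
So |(-5w^3 - 4w^2 - 7w - 8) − 30| = |w + 2|·|-5w^2 + 6w - 19|.
Assume first that |w + 2| < 2, so |w| < 4. Then |-5w^2 + 6w - 19| ≤ 5·4^2 + 6·4 + 19 = 123.
Hence |(-5w^3 - 4w^2 - 7w - 8) − 30| ≤ 123|w + 2| < ε provided |w + 2| < ε/123.
Choosing δ = min(2, ε/123) ensures both conditions, hence |(-5w^3 - 4w^2 - 7w - 8) − 30| < ε.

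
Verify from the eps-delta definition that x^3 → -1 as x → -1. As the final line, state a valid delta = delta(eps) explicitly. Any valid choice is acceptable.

delta = min(1, eps/7)

Suppose eps > 0. We seek delta > 0 with 0 < |x + 1| < delta ⇒ |x^3 + 1| < eps.
Factor: x^3 + 1 = (x + 1)(x^2 - x + 1), so |x^3 + 1| = |x + 1|·|x^2 - x + 1|.
Impose delta ≤ 1 so that |x| < 2; then |x^2 - x + 1| ≤ 7.
Hence |x^3 + 1| ≤ 7|x + 1|, which is < eps once |x + 1| < eps/7.
Take delta = min(1, eps/7). If 0 < |x + 1| < delta then both bounds hold and |x^3 + 1| ≤ 7|x + 1| < 7·(eps/7) = eps.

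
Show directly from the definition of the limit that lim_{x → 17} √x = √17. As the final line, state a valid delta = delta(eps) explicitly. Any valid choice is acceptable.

delta = min(17, √17·eps)

Let eps > 0 be given. We want delta > 0 such that 0 < |x − 17| < delta implies |√x − √17| < eps.
Multiplying by the conjugate, |√x − √17| = |x − 17|/(√x + √17).
Restrict delta ≤ 17 so that |x − 17| < 17 forces x > 0, and then √x + √17 > √17.
Hence |√x − √17| < |x − 17|/√17, which is < eps once |x − 17| < √17·eps.
Take delta = min(17, √17·eps). If 0 < |x − 17| < delta then x > 0 and |√x − √17| < |x − 17|/√17 < eps.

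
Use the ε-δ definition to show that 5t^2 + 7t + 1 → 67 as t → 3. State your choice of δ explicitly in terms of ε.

Fix ε > 0. We want δ > 0 such that 0 < |t − 3| < δ implies |(5t^2 + 7t + 1) − 67| < ε.
(5t^2 + 7t + 1) − 67 = 5t^2 + 7t - 66 = (t − 3)(5t + 22).
So |(5t^2 + 7t + 1) − 67| = |t − 3|·|5t + 22|.
Require δ ≤ 2. Then |t − 3| < 2 gives |t| < 5, and by the triangle inequality |5t + 22| ≤ 5·5 + 22 = 47.
Hence |(5t^2 + 7t + 1) − 67| ≤ 47|t − 3| < ε provided |t − 3| < ε/47.
Take δ = min(2, ε/47). Then 0 < |t − 3| < δ gives both |t − 3| < 2 and |t − 3| < ε/47, so |(5t^2 + 7t + 1) − 67| < ε.

δ = min(2, ε/47)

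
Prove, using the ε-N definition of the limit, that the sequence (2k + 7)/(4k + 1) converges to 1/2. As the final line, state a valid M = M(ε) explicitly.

M = (13/8)/ε

Let ε > 0. For k ≥ 1, |(2k + 7)/(4k + 1) − (1/2)| = |26|/(4(4k + 1)) = 26/(4(4k + 1)).
Since 4k + 1 ≥ 4k for k ≥ 1, this is ≤ 26/(4·4k) = (13/8)/k.
So |(2k + 7)/(4k + 1) − (1/2)| < ε whenever k > (13/8)/ε.
Take M = (13/8)/ε. If k > M then |(2k + 7)/(4k + 1) − (1/2)| ≤ (13/8)/k < ε.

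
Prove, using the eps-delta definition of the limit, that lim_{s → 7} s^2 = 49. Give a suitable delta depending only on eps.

Let eps > 0. We seek delta > 0 with 0 < |s − 7| < delta ⇒ |s^2 − 49| < eps.
Factor: s^2 − 49 = (s − 7)(s + 7), so |s^2 − 49| = |s − 7|·|s + 7|.
Restrict delta ≤ 1. Then |s − 7| < 1 gives |s| < 8, so by the triangle inequality |s + 7| ≤ 8 + 7 = 15.
Hence |s^2 − 49| ≤ 15|s − 7|, which is < eps once |s − 7| < eps/15.
Take delta = min(1, eps/15). If 0 < |s − 7| < delta then both bounds hold and |s^2 − 49| ≤ 15|s − 7| < 15·(eps/15) = eps.

delta = min(1, eps/15)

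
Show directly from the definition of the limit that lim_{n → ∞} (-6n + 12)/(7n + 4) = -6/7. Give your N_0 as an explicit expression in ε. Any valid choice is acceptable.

N_0 = (108/49)/ε

Let ε > 0 be given. For n ≥ 1, |(-6n + 12)/(7n + 4) + 6/7| = |108|/(7(7n + 4)) = 108/(7(7n + 4)).
Since 7n + 4 ≥ 7n for n ≥ 1, this is ≤ 108/(7·7n) = (108/49)/n.
So |(-6n + 12)/(7n + 4) + 6/7| < ε whenever n > (108/49)/ε.
Take N_0 = (108/49)/ε. If n > N_0 then |(-6n + 12)/(7n + 4) + 6/7| ≤ (108/49)/n < ε.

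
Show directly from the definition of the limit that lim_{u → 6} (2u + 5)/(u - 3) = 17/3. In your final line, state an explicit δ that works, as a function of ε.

δ = min(3/2, (9/22)ε)

Fix ε > 0. We want δ > 0 with 0 < |u − 6| < δ ⇒ |(2u + 5)/(u - 3) − (17/3)| < ε.
Combining over a common denominator, (2u + 5)/(u - 3) − (17/3) = [(2u + 5)·3 − 17·(u - 3)] / [3·(u - 3)] = -11(u − 6) / (3(u - 3)).
So |(2u + 5)/(u - 3) − (17/3)| = 11|u − 6| / (3·|u − 3|).
Restrict δ ≤ 3/2. Then |u − 6| < 3/2 gives |u − 3| = |(u − 6) + 3| ≥ 3 − 3/2 = 3/2.
Hence |(2u + 5)/(u - 3) − (17/3)| < 11|u − 6|/(3·(3/2)) = (22/9)|u − 6|, which is < ε once |u − 6| < (9/22)ε.
Take δ = min(3/2, (9/22)ε). Then 0 < |u − 6| < δ forces both bounds, so |(2u + 5)/(u - 3) − (17/3)| < ε.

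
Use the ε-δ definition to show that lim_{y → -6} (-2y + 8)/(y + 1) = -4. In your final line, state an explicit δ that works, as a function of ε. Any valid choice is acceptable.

Suppose ε > 0. We want δ > 0 with 0 < |y + 6| < δ ⇒ |(-2y + 8)/(y + 1) + 4| < ε.
Combining over a common denominator, (-2y + 8)/(y + 1) + 4 = [(-2y + 8)·(-5) − 20·(y + 1)] / [(-5)·(y + 1)] = -10(y + 6) / ((-5)(y + 1)).
So |(-2y + 8)/(y + 1) + 4| = 10|y + 6| / (5·|y + 1|).
Restrict δ ≤ 5/2. Then |y + 6| < 5/2 gives |y + 1| = |(y + 6) + (-5)| ≥ 5 − 5/2 = 5/2.
Hence |(-2y + 8)/(y + 1) + 4| < 10|y + 6|/(5·(5/2)) = (4/5)|y + 6|, which is < ε once |y + 6| < (5/4)ε.
Take δ = min(5/2, (5/4)ε). Then 0 < |y + 6| < δ forces both bounds, so |(-2y + 8)/(y + 1) + 4| < ε.

δ = min(5/2, (5/4)ε)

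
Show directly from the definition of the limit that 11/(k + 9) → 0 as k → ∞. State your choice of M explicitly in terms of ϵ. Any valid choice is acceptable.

Let ϵ > 0. For k ≥ 1, |11/(k + 9) − 0| = 11/(k + 9) ≤ 11/k.
We need 11/k < ϵ, i.e. k > 11/ϵ.
Take M = 11/ϵ. If k > M then |11/(k + 9)| ≤ 11/k < ϵ.

M = 11/ϵ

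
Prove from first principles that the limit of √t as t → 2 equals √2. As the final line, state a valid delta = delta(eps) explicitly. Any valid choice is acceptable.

Fix eps > 0. We want delta > 0 such that 0 < |t − 2| < delta implies |√t − √2| < eps.
Rationalise: √t − √2 = (t − 2)/(√t + √2), so |√t − √2| = |t − 2|/(√t + √2).
Restrict delta ≤ 2 so that |t − 2| < 2 forces t > 0, and then √t + √2 > √2.
Hence |√t − √2| < |t − 2|/√2, which is < eps once |t − 2| < √2·eps.
Take delta = min(2, √2·eps). If 0 < |t − 2| < delta then t > 0 and |√t − √2| < |t − 2|/√2 < eps.

delta = min(2, √2·eps)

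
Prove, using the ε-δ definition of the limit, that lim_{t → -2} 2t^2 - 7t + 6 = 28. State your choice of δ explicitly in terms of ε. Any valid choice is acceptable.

Suppose ε > 0. We want δ > 0 such that 0 < |t + 2| < δ implies |(2t^2 - 7t + 6) − 28| < ε.
(2t^2 - 7t + 6) − 28 = 2t^2 - 7t - 22 = (t + 2)(2t - 11).
So |(2t^2 - 7t + 6) − 28| = |t + 2|·|2t - 11|.
Require δ ≤ 2. Then |t + 2| < 2 gives |t| < 4, and by the triangle inequality |2t - 11| ≤ 2·4 + 11 = 19.
Hence |(2t^2 - 7t + 6) − 28| ≤ 19|t + 2| < ε provided |t + 2| < ε/19.
Choosing δ = min(2, ε/19) ensures both conditions, hence |(2t^2 - 7t + 6) − 28| < ε.

δ = min(2, ε/19)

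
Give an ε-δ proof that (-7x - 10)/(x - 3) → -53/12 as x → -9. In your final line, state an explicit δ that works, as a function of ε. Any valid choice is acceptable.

Let ε > 0 be given. We want δ > 0 with 0 < |x + 9| < δ ⇒ |(-7x - 10)/(x - 3) + 53/12| < ε.
Combining over a common denominator, (-7x - 10)/(x - 3) + 53/12 = [(-7x - 10)·(-12) − 53·(x - 3)] / [(-12)·(x - 3)] = 31(x + 9) / ((-12)(x - 3)).
So |(-7x - 10)/(x - 3) + 53/12| = 31|x + 9| / (12·|x − 3|).
Restrict δ ≤ 6. Then |x + 9| < 6 gives |x − 3| = |(x + 9) + (-12)| ≥ 12 − 6 = 6.
Hence |(-7x - 10)/(x - 3) + 53/12| < 31|x + 9|/(12·6) = (31/72)|x + 9|, which is < ε once |x + 9| < (72/31)ε.
Take δ = min(6, (72/31)ε). Then 0 < |x + 9| < δ forces both bounds, so |(-7x - 10)/(x - 3) + 53/12| < ε.

δ = min(6, (72/31)ε)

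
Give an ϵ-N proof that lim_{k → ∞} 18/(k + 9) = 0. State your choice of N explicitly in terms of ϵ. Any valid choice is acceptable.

Let ϵ > 0 be given. For k ≥ 1, |18/(k + 9) − 0| = 18/(k + 9) ≤ 18/k.
We need 18/k < ϵ, i.e. k > 18/ϵ.
Take N = 18/ϵ. If k > N then |18/(k + 9)| ≤ 18/k < ϵ.

N = 18/ϵ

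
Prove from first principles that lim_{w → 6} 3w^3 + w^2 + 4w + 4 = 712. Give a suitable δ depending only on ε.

δ = min(1, ε/398)

Suppose ε > 0. We want δ > 0 such that 0 < |w − 6| < δ implies |(3w^3 + w^2 + 4w + 4) − 712| < ε.
(3w^3 + w^2 + 4w + 4) − 712 = 3w^3 + w^2 + 4w - 708 = (w − 6)(3w^2 + 19w + 118).
So |(3w^3 + w^2 + 4w + 4) − 712| = |w − 6|·|3w^2 + 19w + 118|.
Assume first that |w − 6| < 1, so |w| < 7. Then |3w^2 + 19w + 118| ≤ 3·7^2 + 19·7 + 118 = 398.
Hence |(3w^3 + w^2 + 4w + 4) − 712| ≤ 398|w − 6| < ε provided |w − 6| < ε/398.
Take δ = min(1, ε/398). Then 0 < |w − 6| < δ gives both |w − 6| < 1 and |w − 6| < ε/398, so |(3w^3 + w^2 + 4w + 4) − 712| < ε.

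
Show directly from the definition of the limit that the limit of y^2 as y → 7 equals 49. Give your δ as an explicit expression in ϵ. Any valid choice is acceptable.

Fix ϵ > 0. We seek δ > 0 with 0 < |y − 7| < δ ⇒ |y^2 − 49| < ϵ.
Factor: y^2 − 49 = (y − 7)(y + 7), so |y^2 − 49| = |y − 7|·|y + 7|.
Impose δ ≤ 1 so that |y| < 8; then |y + 7| ≤ 15.
Hence |y^2 − 49| ≤ 15|y − 7|, which is < ϵ once |y − 7| < ϵ/15.
Take δ = min(1, ϵ/15). If 0 < |y − 7| < δ then both bounds hold and |y^2 − 49| ≤ 15|y − 7| < 15·(ϵ/15) = ϵ.

δ = min(1, ϵ/15)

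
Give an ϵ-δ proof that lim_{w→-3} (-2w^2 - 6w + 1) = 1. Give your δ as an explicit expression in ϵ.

δ = min(1, ϵ/8)

Let ϵ > 0. We want δ > 0 such that 0 < |w + 3| < δ implies |(-2w^2 - 6w + 1) − 1| < ϵ.
(-2w^2 - 6w + 1) − 1 = -2w^2 - 6w = (w + 3)(-2w).
So |(-2w^2 - 6w + 1) − 1| = |w + 3|·|-2w|.
Require δ ≤ 1. Then |w + 3| < 1 gives |w| < 4, and by the triangle inequality |-2w| ≤ 2·4 = 8.
Hence |(-2w^2 - 6w + 1) − 1| ≤ 8|w + 3| < ϵ provided |w + 3| < ϵ/8.
Choosing δ = min(1, ϵ/8) ensures both conditions, hence |(-2w^2 - 6w + 1) − 1| < ϵ.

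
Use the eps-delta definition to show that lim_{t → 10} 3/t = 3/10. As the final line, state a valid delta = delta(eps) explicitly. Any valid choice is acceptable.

Let eps > 0. We seek delta > 0 such that 0 < |t − 10| < delta implies |3/t − (3/10)| < eps.
|3/t − (3/10)| = 3·|10 − t|/(10·|t|) = 3|t − 10|/(10|t|).
Restrict delta ≤ 5. Then |t − 10| < 5 gives |t| > 5, so 10|t| > 50.
Then |3/t − (3/10)| < 3|t − 10|/50, which is < eps when |t − 10| < (50/3)eps.
Take delta = min(5, (50/3)eps). Then 0 < |t − 10| < delta gives both |t − 10| < 5 and |t − 10| < (50/3)eps, so |3/t − (3/10)| < eps.

delta = min(5, (50/3)eps)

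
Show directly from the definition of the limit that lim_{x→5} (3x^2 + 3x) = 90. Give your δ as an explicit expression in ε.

δ = min(1, ε/36)

Let ε > 0 be given. We want δ > 0 such that 0 < |x − 5| < δ implies |(3x^2 + 3x) − 90| < ε.
(3x^2 + 3x) − 90 = 3x^2 + 3x - 90 = (x − 5)(3x + 18).
So |(3x^2 + 3x) − 90| = |x − 5|·|3x + 18|.
Require δ ≤ 1. Then |x − 5| < 1 gives |x| < 6, and by the triangle inequality |3x + 18| ≤ 3·6 + 18 = 36.
Hence |(3x^2 + 3x) − 90| ≤ 36|x − 5| < ε provided |x − 5| < ε/36.
Take δ = min(1, ε/36). Then 0 < |x − 5| < δ gives both |x − 5| < 1 and |x − 5| < ε/36, so |(3x^2 + 3x) − 90| < ε.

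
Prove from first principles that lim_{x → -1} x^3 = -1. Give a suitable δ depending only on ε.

Let ε > 0. We seek δ > 0 with 0 < |x + 1| < δ ⇒ |x^3 + 1| < ε.
Factor: x^3 + 1 = (x + 1)(x^2 - x + 1), so |x^3 + 1| = |x + 1|·|x^2 - x + 1|.
Restrict δ ≤ 1. Then |x + 1| < 1 gives |x| < 2, so by the triangle inequality |x^2 - x + 1| ≤ 2^2 + 2 + 1 = 7.
Hence |x^3 + 1| ≤ 7|x + 1|, which is < ε once |x + 1| < ε/7.
Take δ = min(1, ε/7). If 0 < |x + 1| < δ then both bounds hold and |x^3 + 1| ≤ 7|x + 1| < 7·(ε/7) = ε.

δ = min(1, ε/7)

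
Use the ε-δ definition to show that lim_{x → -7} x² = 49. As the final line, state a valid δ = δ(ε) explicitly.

δ = min(1, ε/15)

Let ε > 0. We seek δ > 0 with 0 < |x + 7| < δ ⇒ |x² − 49| < ε.
Factor: x² − 49 = (x + 7)(x - 7), so |x² − 49| = |x + 7|·|x - 7|.
Restrict δ ≤ 1. Then |x + 7| < 1 gives |x| < 8, so by the triangle inequality |x - 7| ≤ 8 + 7 = 15.
Hence |x² − 49| ≤ 15|x + 7|, which is < ε once |x + 7| < ε/15.
Take δ = min(1, ε/15). If 0 < |x + 7| < δ then both bounds hold and |x² − 49| ≤ 15|x + 7| < 15·(ε/15) = ε.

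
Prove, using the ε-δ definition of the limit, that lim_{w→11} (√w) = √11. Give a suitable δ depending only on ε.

δ = min(11, √11·ε)

Let ε > 0 be given. We want δ > 0 such that 0 < |w − 11| < δ implies |√w − √11| < ε.
Rationalise: √w − √11 = (w − 11)/(√w + √11), so |√w − √11| = |w − 11|/(√w + √11).
Restrict δ ≤ 11 so that |w − 11| < 11 forces w > 0, and then √w + √11 > √11.
Hence |√w − √11| < |w − 11|/√11, which is < ε once |w − 11| < √11·ε.
Take δ = min(11, √11·ε). If 0 < |w − 11| < δ then w > 0 and |√w − √11| < |w − 11|/√11 < ε.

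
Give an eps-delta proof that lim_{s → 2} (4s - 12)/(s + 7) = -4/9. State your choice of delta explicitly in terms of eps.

delta = min(9/2, (81/80)eps)

Suppose eps > 0. We want delta > 0 with 0 < |s − 2| < delta ⇒ |(4s - 12)/(s + 7) + 4/9| < eps.
Combining over a common denominator, (4s - 12)/(s + 7) + 4/9 = [(4s - 12)·9 − (-4)·(s + 7)] / [9·(s + 7)] = 40(s − 2) / (9(s + 7)).
So |(4s - 12)/(s + 7) + 4/9| = 40|s − 2| / (9·|s + 7|).
Require delta ≤ 9/2, so |s + 7| ≥ |9| − |s − 2| > 9 − 9/2 = 9/2.
Hence |(4s - 12)/(s + 7) + 4/9| < 40|s − 2|/(9·(9/2)) = (80/81)|s − 2|, which is < eps once |s − 2| < (81/80)eps.
Take delta = min(9/2, (81/80)eps). Then 0 < |s − 2| < delta forces both bounds, so |(4s - 12)/(s + 7) + 4/9| < eps.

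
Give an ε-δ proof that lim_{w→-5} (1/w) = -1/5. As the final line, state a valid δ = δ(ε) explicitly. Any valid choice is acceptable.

δ = min(5/2, (25/2)ε)

Fix ε > 0. We seek δ > 0 such that 0 < |w + 5| < δ implies |1/w + 1/5| < ε.
|1/w + 1/5| = |-5 − w|/(5·|w|) = |w + 5|/(5|w|).
Restrict δ ≤ 5/2. Then |w + 5| < 5/2 gives |w| > 5/2, so 5|w| > 25/2.
Then |1/w + 1/5| < |w + 5|/(25/2), which is < ε when |w + 5| < (25/2)ε.
Take δ = min(5/2, (25/2)ε). Then 0 < |w + 5| < δ gives both |w + 5| < 5/2 and |w + 5| < (25/2)ε, so |1/w + 1/5| < ε.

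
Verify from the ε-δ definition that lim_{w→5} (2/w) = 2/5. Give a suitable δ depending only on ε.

δ = min(5/2, (25/4)ε)

Suppose ε > 0. We seek δ > 0 such that 0 < |w − 5| < δ implies |2/w − (2/5)| < ε.
|2/w − (2/5)| = 2·|5 − w|/(5·|w|) = 2|w − 5|/(5|w|).
Require δ ≤ 5/2 so that |w| > 5 − 5/2 = 5/2, hence 5|w| > 25/2.
Then |2/w − (2/5)| < 2|w − 5|/(25/2), which is < ε when |w − 5| < (25/4)ε.
Take δ = min(5/2, (25/4)ε). Then 0 < |w − 5| < δ gives both |w − 5| < 5/2 and |w − 5| < (25/4)ε, so |2/w − (2/5)| < ε.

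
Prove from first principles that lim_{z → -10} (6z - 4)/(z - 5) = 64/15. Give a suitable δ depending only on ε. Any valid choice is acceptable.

δ = min(15/2, (225/52)ε)

Fix ε > 0. We want δ > 0 with 0 < |z + 10| < δ ⇒ |(6z - 4)/(z - 5) − (64/15)| < ε.
Combining over a common denominator, (6z - 4)/(z - 5) − (64/15) = [(6z - 4)·(-15) − (-64)·(z - 5)] / [(-15)·(z - 5)] = -26(z + 10) / ((-15)(z - 5)).
So |(6z - 4)/(z - 5) − (64/15)| = 26|z + 10| / (15·|z − 5|).
Require δ ≤ 15/2, so |z − 5| ≥ |-15| − |z + 10| > 15 − 15/2 = 15/2.
Hence |(6z - 4)/(z - 5) − (64/15)| < 26|z + 10|/(15·(15/2)) = (52/225)|z + 10|, which is < ε once |z + 10| < (225/52)ε.
Take δ = min(15/2, (225/52)ε). Then 0 < |z + 10| < δ forces both bounds, so |(6z - 4)/(z - 5) − (64/15)| < ε.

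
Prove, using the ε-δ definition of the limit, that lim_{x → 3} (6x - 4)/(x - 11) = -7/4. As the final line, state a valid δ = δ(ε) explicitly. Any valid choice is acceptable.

Fix ε > 0. We want δ > 0 with 0 < |x − 3| < δ ⇒ |(6x - 4)/(x - 11) + 7/4| < ε.
Combining over a common denominator, (6x - 4)/(x - 11) + 7/4 = [(6x - 4)·(-8) − 14·(x - 11)] / [(-8)·(x - 11)] = -62(x − 3) / ((-8)(x - 11)).
So |(6x - 4)/(x - 11) + 7/4| = 62|x − 3| / (8·|x − 11|).
Require δ ≤ 4, so |x − 11| ≥ |-8| − |x − 3| > 8 − 4 = 4.
Hence |(6x - 4)/(x - 11) + 7/4| < 62|x − 3|/(8·4) = (31/16)|x − 3|, which is < ε once |x − 3| < (16/31)ε.
Take δ = min(4, (16/31)ε). Then 0 < |x − 3| < δ forces both bounds, so |(6x - 4)/(x - 11) + 7/4| < ε.

δ = min(4, (16/31)ε)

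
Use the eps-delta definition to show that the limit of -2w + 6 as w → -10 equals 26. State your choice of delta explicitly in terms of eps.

delta = eps/2

Suppose eps > 0. We need delta > 0 so that 0 < |w + 10| < delta implies |(-2w + 6) − 26| < eps.
Since (-2w + 6) − 26 = -2(w + 10), we have |(-2w + 6) − 26| = 2|w + 10|.
Thus it suffices that |w + 10| < eps/2.
Take delta = eps/2. If 0 < |w + 10| < delta then |(-2w + 6) − 26| = 2|w + 10| < 2·(eps/2) = eps.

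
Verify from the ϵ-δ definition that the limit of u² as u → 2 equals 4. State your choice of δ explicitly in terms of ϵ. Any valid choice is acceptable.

δ = min(1, ϵ/5)

Fix ϵ > 0. We seek δ > 0 with 0 < |u − 2| < δ ⇒ |u² − 4| < ϵ.
Factor: u² − 4 = (u − 2)(u + 2), so |u² − 4| = |u − 2|·|u + 2|.
Restrict δ ≤ 1. Then |u − 2| < 1 gives |u| < 3, so by the triangle inequality |u + 2| ≤ 3 + 2 = 5.
Hence |u² − 4| ≤ 5|u − 2|, which is < ϵ once |u − 2| < ϵ/5.
Take δ = min(1, ϵ/5). If 0 < |u − 2| < δ then both bounds hold and |u² − 4| ≤ 5|u − 2| < 5·(ϵ/5) = ϵ.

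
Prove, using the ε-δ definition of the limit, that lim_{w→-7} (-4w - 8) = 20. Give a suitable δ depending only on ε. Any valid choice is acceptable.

δ = ε/4

Fix ε > 0. We need δ > 0 so that 0 < |w + 7| < δ implies |(-4w - 8) − 20| < ε.
|(-4w - 8) − 20| = |-4w - 28| = 4|w + 7|.
So 4|w + 7| < ε exactly when |w + 7| < ε/4.
Choosing δ = ε/4 gives |(-4w - 8) − 20| = 4|w + 7| < ε whenever |w + 7| < δ.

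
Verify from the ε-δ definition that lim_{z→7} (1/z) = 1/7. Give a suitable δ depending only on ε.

Let ε > 0 be given. We seek δ > 0 such that 0 < |z − 7| < δ implies |1/z − (1/7)| < ε.
|1/z − (1/7)| = |7 − z|/(7·|z|) = |z − 7|/(7|z|).
Require δ ≤ 7/2 so that |z| > 7 − 7/2 = 7/2, hence 7|z| > 49/2.
Then |1/z − (1/7)| < |z − 7|/(49/2), which is < ε when |z − 7| < (49/2)ε.
Take δ = min(7/2, (49/2)ε). Then 0 < |z − 7| < δ gives both |z − 7| < 7/2 and |z − 7| < (49/2)ε, so |1/z − (1/7)| < ε.

δ = min(7/2, (49/2)ε)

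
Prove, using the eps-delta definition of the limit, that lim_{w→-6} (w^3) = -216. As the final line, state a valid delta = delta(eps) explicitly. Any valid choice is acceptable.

delta = min(1, eps/127)

Let eps > 0 be given. We seek delta > 0 with 0 < |w + 6| < delta ⇒ |w^3 + 216| < eps.
Factor: w^3 + 216 = (w + 6)(w^2 - 6w + 36), so |w^3 + 216| = |w + 6|·|w^2 - 6w + 36|.
Impose delta ≤ 1 so that |w| < 7; then |w^2 - 6w + 36| ≤ 127.
Hence |w^3 + 216| ≤ 127|w + 6|, which is < eps once |w + 6| < eps/127.
Take delta = min(1, eps/127). If 0 < |w + 6| < delta then both bounds hold and |w^3 + 216| ≤ 127|w + 6| < 127·(eps/127) = eps.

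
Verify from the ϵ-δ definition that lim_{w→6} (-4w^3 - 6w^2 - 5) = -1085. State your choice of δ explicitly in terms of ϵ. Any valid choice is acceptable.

δ = min(1, ϵ/586)

Fix ϵ > 0. We want δ > 0 such that 0 < |w − 6| < δ implies |(-4w^3 - 6w^2 - 5) + 1085| < ϵ.
(-4w^3 - 6w^2 - 5) + 1085 = -4w^3 - 6w^2 + 1080 = (w − 6)(-4w^2 - 30w - 180).
So |(-4w^3 - 6w^2 - 5) + 1085| = |w − 6|·|-4w^2 - 30w - 180|.
Require δ ≤ 1. Then |w − 6| < 1 gives |w| < 7, and by the triangle inequality |-4w^2 - 30w - 180| ≤ 4·7^2 + 30·7 + 180 = 586.
Hence |(-4w^3 - 6w^2 - 5) + 1085| ≤ 586|w − 6| < ϵ provided |w − 6| < ϵ/586.
Take δ = min(1, ϵ/586). Then 0 < |w − 6| < δ gives both |w − 6| < 1 and |w − 6| < ϵ/586, so |(-4w^3 - 6w^2 - 5) + 1085| < ϵ.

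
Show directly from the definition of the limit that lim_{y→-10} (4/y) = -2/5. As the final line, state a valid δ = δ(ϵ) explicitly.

δ = min(5, (25/2)ϵ)

Let ϵ > 0 be given. We seek δ > 0 such that 0 < |y + 10| < δ implies |4/y + 2/5| < ϵ.
|4/y + 2/5| = 4·|-10 − y|/(10·|y|) = 4|y + 10|/(10|y|).
Require δ ≤ 5 so that |y| > 10 − 5 = 5, hence 10|y| > 50.
Then |4/y + 2/5| < 4|y + 10|/50, which is < ϵ when |y + 10| < (25/2)ϵ.
Take δ = min(5, (25/2)ϵ). Then 0 < |y + 10| < δ gives both |y + 10| < 5 and |y + 10| < (25/2)ϵ, so |4/y + 2/5| < ϵ.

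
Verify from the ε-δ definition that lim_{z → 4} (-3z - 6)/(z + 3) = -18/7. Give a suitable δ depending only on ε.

δ = min(7/2, (49/6)ε)

Suppose ε > 0. We want δ > 0 with 0 < |z − 4| < δ ⇒ |(-3z - 6)/(z + 3) + 18/7| < ε.
Combining over a common denominator, (-3z - 6)/(z + 3) + 18/7 = [(-3z - 6)·7 − (-18)·(z + 3)] / [7·(z + 3)] = -3(z − 4) / (7(z + 3)).
So |(-3z - 6)/(z + 3) + 18/7| = 3|z − 4| / (7·|z + 3|).
Require δ ≤ 7/2, so |z + 3| ≥ |7| − |z − 4| > 7 − 7/2 = 7/2.
Hence |(-3z - 6)/(z + 3) + 18/7| < 3|z − 4|/(7·(7/2)) = (6/49)|z − 4|, which is < ε once |z − 4| < (49/6)ε.
Take δ = min(7/2, (49/6)ε). Then 0 < |z − 4| < δ forces both bounds, so |(-3z - 6)/(z + 3) + 18/7| < ε.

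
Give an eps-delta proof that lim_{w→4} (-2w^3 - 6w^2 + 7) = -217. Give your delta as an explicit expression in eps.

Fix eps > 0. We want delta > 0 such that 0 < |w − 4| < delta implies |(-2w^3 - 6w^2 + 7) + 217| < eps.
(-2w^3 - 6w^2 + 7) + 217 = -2w^3 - 6w^2 + 224 = (w − 4)(-2w^2 - 14w - 56).
So |(-2w^3 - 6w^2 + 7) + 217| = |w − 4|·|-2w^2 - 14w - 56|.
Require delta ≤ 1. Then |w − 4| < 1 gives |w| < 5, and by the triangle inequality |-2w^2 - 14w - 56| ≤ 2·5^2 + 14·5 + 56 = 176.
Hence |(-2w^3 - 6w^2 + 7) + 217| ≤ 176|w − 4| < eps provided |w − 4| < eps/176.
Choosing delta = min(1, eps/176) ensures both conditions, hence |(-2w^3 - 6w^2 + 7) + 217| < eps.

delta = min(1, eps/176)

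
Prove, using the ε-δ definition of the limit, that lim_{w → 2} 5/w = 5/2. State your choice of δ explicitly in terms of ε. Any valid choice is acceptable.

δ = min(1, (2/5)ε)

Fix ε > 0. We seek δ > 0 such that 0 < |w − 2| < δ implies |5/w − (5/2)| < ε.
|5/w − (5/2)| = 5·|2 − w|/(2·|w|) = 5|w − 2|/(2|w|).
Require δ ≤ 1 so that |w| > 2 − 1 = 1, hence 2|w| > 2.
Then |5/w − (5/2)| < 5|w − 2|/2, which is < ε when |w − 2| < (2/5)ε.
Take δ = min(1, (2/5)ε). Then 0 < |w − 2| < δ gives both |w − 2| < 1 and |w − 2| < (2/5)ε, so |5/w − (5/2)| < ε.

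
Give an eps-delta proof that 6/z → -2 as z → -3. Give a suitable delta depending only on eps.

delta = min(3/2, (3/4)eps)

Fix eps > 0. We seek delta > 0 such that 0 < |z + 3| < delta implies |6/z + 2| < eps.
|6/z + 2| = 6·|-3 − z|/(3·|z|) = 6|z + 3|/(3|z|).
Restrict delta ≤ 3/2. Then |z + 3| < 3/2 gives |z| > 3/2, so 3|z| > 9/2.
Then |6/z + 2| < 6|z + 3|/(9/2), which is < eps when |z + 3| < (3/4)eps.
Take delta = min(3/2, (3/4)eps). Then 0 < |z + 3| < delta gives both |z + 3| < 3/2 and |z + 3| < (3/4)eps, so |6/z + 2| < eps.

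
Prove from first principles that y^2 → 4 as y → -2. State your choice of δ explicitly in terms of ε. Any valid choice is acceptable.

δ = min(1, ε/5)

Let ε > 0. We seek δ > 0 with 0 < |y + 2| < δ ⇒ |y^2 − 4| < ε.
Factor: y^2 − 4 = (y + 2)(y - 2), so |y^2 − 4| = |y + 2|·|y - 2|.
Impose δ ≤ 1 so that |y| < 3; then |y - 2| ≤ 5.
Hence |y^2 − 4| ≤ 5|y + 2|, which is < ε once |y + 2| < ε/5.
Take δ = min(1, ε/5). If 0 < |y + 2| < δ then both bounds hold and |y^2 − 4| ≤ 5|y + 2| < 5·(ε/5) = ε.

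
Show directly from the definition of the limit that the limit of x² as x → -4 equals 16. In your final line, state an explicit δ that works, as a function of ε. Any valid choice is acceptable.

δ = min(1, ε/9)

Fix ε > 0. We seek δ > 0 with 0 < |x + 4| < δ ⇒ |x² − 16| < ε.
Factor: x² − 16 = (x + 4)(x - 4), so |x² − 16| = |x + 4|·|x - 4|.
Restrict δ ≤ 1. Then |x + 4| < 1 gives |x| < 5, so by the triangle inequality |x - 4| ≤ 5 + 4 = 9.
Hence |x² − 16| ≤ 9|x + 4|, which is < ε once |x + 4| < ε/9.
Take δ = min(1, ε/9). If 0 < |x + 4| < δ then both bounds hold and |x² − 16| ≤ 9|x + 4| < 9·(ε/9) = ε.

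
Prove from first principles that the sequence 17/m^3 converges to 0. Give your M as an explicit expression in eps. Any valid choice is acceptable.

M = (17/eps)^{1/3}

Fix eps > 0. For m ≥ 1, |17/m^3 − 0| = 17/m^3.
17/m^3 < eps ⇔ m^3 > 17/eps ⇔ m > (17/eps)^{1/3}.
Take M = (17/eps)^{1/3}. Then m > M implies 17/m^3 < eps.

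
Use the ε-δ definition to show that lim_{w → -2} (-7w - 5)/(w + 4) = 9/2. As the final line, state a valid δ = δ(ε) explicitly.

Suppose ε > 0. We want δ > 0 with 0 < |w + 2| < δ ⇒ |(-7w - 5)/(w + 4) − (9/2)| < ε.
Combining over a common denominator, (-7w - 5)/(w + 4) − (9/2) = [(-7w - 5)·2 − 9·(w + 4)] / [2·(w + 4)] = -23(w + 2) / (2(w + 4)).
So |(-7w - 5)/(w + 4) − (9/2)| = 23|w + 2| / (2·|w + 4|).
Restrict δ ≤ 1. Then |w + 2| < 1 gives |w + 4| = |(w + 2) + 2| ≥ 2 − 1 = 1.
Hence |(-7w - 5)/(w + 4) − (9/2)| < 23|w + 2|/(2·1) = (23/2)|w + 2|, which is < ε once |w + 2| < (2/23)ε.
Take δ = min(1, (2/23)ε). Then 0 < |w + 2| < δ forces both bounds, so |(-7w - 5)/(w + 4) − (9/2)| < ε.

δ = min(1, (2/23)ε)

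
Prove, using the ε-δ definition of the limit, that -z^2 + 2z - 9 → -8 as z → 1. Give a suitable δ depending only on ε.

Suppose ε > 0. We want δ > 0 such that 0 < |z − 1| < δ implies |(-z^2 + 2z - 9) + 8| < ε.
(-z^2 + 2z - 9) + 8 = -z^2 + 2z - 1 = (z − 1)(-z + 1).
So |(-z^2 + 2z - 9) + 8| = |z − 1|·|-z + 1|.
Assume first that |z − 1| < 1, so |z| < 2. Then |-z + 1| ≤ 2 + 1 = 3.
Hence |(-z^2 + 2z - 9) + 8| ≤ 3|z − 1| < ε provided |z − 1| < ε/3.
Take δ = min(1, ε/3). Then 0 < |z − 1| < δ gives both |z − 1| < 1 and |z − 1| < ε/3, so |(-z^2 + 2z - 9) + 8| < ε.

δ = min(1, ε/3)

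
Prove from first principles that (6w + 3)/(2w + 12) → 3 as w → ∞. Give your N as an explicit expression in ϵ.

N = (33/2)/ϵ

Let ϵ > 0 be given. We seek N > 0 such that w > N implies |(6w + 3)/(2w + 12) − 3| < ϵ.
(6w + 3)/(2w + 12) − 3 = (2(6w + 3) − 6(2w + 12)) / (2(2w + 12)) = -66/(2(2w + 12)).
For w > 0 we have 2w + 12 > 2w, so |(6w + 3)/(2w + 12) − 3| = 66/(2(2w + 12)) < 66/(2·2w) = (33/2)/w.
Thus |(6w + 3)/(2w + 12) − 3| < ϵ whenever w > (33/2)/ϵ.
Take N = (33/2)/ϵ. If w > N then |(6w + 3)/(2w + 12) − 3| < (33/2)/w < ϵ.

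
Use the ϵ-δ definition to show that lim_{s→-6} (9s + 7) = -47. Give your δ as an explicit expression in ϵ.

Suppose ϵ > 0. We need δ > 0 so that 0 < |s + 6| < δ implies |(9s + 7) + 47| < ϵ.
Since (9s + 7) + 47 = 9(s + 6), we have |(9s + 7) + 47| = 9|s + 6|.
Thus it suffices that |s + 6| < ϵ/9.
Take δ = ϵ/9. If 0 < |s + 6| < δ then |(9s + 7) + 47| = 9|s + 6| < 9·(ϵ/9) = ϵ.

δ = ϵ/9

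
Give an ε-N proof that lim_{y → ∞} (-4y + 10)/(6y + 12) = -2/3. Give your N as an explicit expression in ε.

N = 3/ε

Let ε > 0 be given. We seek N > 0 such that y > N implies |(-4y + 10)/(6y + 12) + 2/3| < ε.
(-4y + 10)/(6y + 12) + 2/3 = (6(-4y + 10) − (-4)(6y + 12)) / (6(6y + 12)) = 108/(6(6y + 12)).
For y > 0 we have 6y + 12 > 6y, so |(-4y + 10)/(6y + 12) + 2/3| = 108/(6(6y + 12)) < 108/(6·6y) = 3/y.
Thus |(-4y + 10)/(6y + 12) + 2/3| < ε whenever y > 3/ε.
Take N = 3/ε. If y > N then |(-4y + 10)/(6y + 12) + 2/3| < 3/y < ε.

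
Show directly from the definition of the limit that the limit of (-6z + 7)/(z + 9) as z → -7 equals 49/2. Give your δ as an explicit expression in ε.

δ = min(1, (2/61)ε)

Suppose ε > 0. We want δ > 0 with 0 < |z + 7| < δ ⇒ |(-6z + 7)/(z + 9) − (49/2)| < ε.
Combining over a common denominator, (-6z + 7)/(z + 9) − (49/2) = [(-6z + 7)·2 − 49·(z + 9)] / [2·(z + 9)] = -61(z + 7) / (2(z + 9)).
So |(-6z + 7)/(z + 9) − (49/2)| = 61|z + 7| / (2·|z + 9|).
Restrict δ ≤ 1. Then |z + 7| < 1 gives |z + 9| = |(z + 7) + 2| ≥ 2 − 1 = 1.
Hence |(-6z + 7)/(z + 9) − (49/2)| < 61|z + 7|/(2·1) = (61/2)|z + 7|, which is < ε once |z + 7| < (2/61)ε.
Take δ = min(1, (2/61)ε). Then 0 < |z + 7| < δ forces both bounds, so |(-6z + 7)/(z + 9) − (49/2)| < ε.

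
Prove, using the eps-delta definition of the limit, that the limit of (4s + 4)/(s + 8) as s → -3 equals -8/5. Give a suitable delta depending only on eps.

Let eps > 0. We want delta > 0 with 0 < |s + 3| < delta ⇒ |(4s + 4)/(s + 8) + 8/5| < eps.
Combining over a common denominator, (4s + 4)/(s + 8) + 8/5 = [(4s + 4)·5 − (-8)·(s + 8)] / [5·(s + 8)] = 28(s + 3) / (5(s + 8)).
So |(4s + 4)/(s + 8) + 8/5| = 28|s + 3| / (5·|s + 8|).
Restrict delta ≤ 5/2. Then |s + 3| < 5/2 gives |s + 8| = |(s + 3) + 5| ≥ 5 − 5/2 = 5/2.
Hence |(4s + 4)/(s + 8) + 8/5| < 28|s + 3|/(5·(5/2)) = (56/25)|s + 3|, which is < eps once |s + 3| < (25/56)eps.
Take delta = min(5/2, (25/56)eps). Then 0 < |s + 3| < delta forces both bounds, so |(4s + 4)/(s + 8) + 8/5| < eps.

delta = min(5/2, (25/56)eps)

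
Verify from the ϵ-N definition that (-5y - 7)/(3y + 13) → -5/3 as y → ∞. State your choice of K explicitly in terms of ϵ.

Let ϵ > 0. We seek K > 0 such that y > K implies |(-5y - 7)/(3y + 13) + 5/3| < ϵ.
(-5y - 7)/(3y + 13) + 5/3 = (3(-5y - 7) − (-5)(3y + 13)) / (3(3y + 13)) = 44/(3(3y + 13)).
For y > 0 we have 3y + 13 > 3y, so |(-5y - 7)/(3y + 13) + 5/3| = 44/(3(3y + 13)) < 44/(3·3y) = (44/9)/y.
Thus |(-5y - 7)/(3y + 13) + 5/3| < ϵ whenever y > (44/9)/ϵ.
Take K = (44/9)/ϵ. If y > K then |(-5y - 7)/(3y + 13) + 5/3| < (44/9)/y < ϵ.

K = (44/9)/ϵ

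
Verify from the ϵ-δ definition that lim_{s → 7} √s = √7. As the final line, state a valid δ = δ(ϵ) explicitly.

Fix ϵ > 0. We want δ > 0 such that 0 < |s − 7| < δ implies |√s − √7| < ϵ.
Multiplying by the conjugate, |√s − √7| = |s − 7|/(√s + √7).
Restrict δ ≤ 7 so that |s − 7| < 7 forces s > 0, and then √s + √7 > √7.
Hence |√s − √7| < |s − 7|/√7, which is < ϵ once |s − 7| < √7·ϵ.
Take δ = min(7, √7·ϵ). If 0 < |s − 7| < δ then s > 0 and |√s − √7| < |s − 7|/√7 < ϵ.

δ = min(7, √7·ϵ)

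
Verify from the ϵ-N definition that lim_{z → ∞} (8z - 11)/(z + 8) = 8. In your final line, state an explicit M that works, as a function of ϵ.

M = 75/ϵ

Fix ϵ > 0. We seek M > 0 such that z > M implies |(8z - 11)/(z + 8) − 8| < ϵ.
(8z - 11)/(z + 8) − 8 = ((8z - 11) − 8(z + 8)) / ((z + 8)) = -75/((z + 8)).
For z > 0 we have z + 8 > z, so |(8z - 11)/(z + 8) − 8| = 75/((z + 8)) < 75/(z) = 75/z.
Thus |(8z - 11)/(z + 8) − 8| < ϵ whenever z > 75/ϵ.
Take M = 75/ϵ. If z > M then |(8z - 11)/(z + 8) − 8| < 75/z < ϵ.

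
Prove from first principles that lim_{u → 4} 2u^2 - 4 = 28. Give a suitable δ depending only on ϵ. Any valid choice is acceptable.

Let ϵ > 0 be given. We want δ > 0 such that 0 < |u − 4| < δ implies |(2u^2 - 4) − 28| < ϵ.
(2u^2 - 4) − 28 = 2u^2 - 32 = (u − 4)(2u + 8).
So |(2u^2 - 4) − 28| = |u − 4|·|2u + 8|.
Require δ ≤ 1. Then |u − 4| < 1 gives |u| < 5, and by the triangle inequality |2u + 8| ≤ 2·5 + 8 = 18.
Hence |(2u^2 - 4) − 28| ≤ 18|u − 4| < ϵ provided |u − 4| < ϵ/18.
Choosing δ = min(1, ϵ/18) ensures both conditions, hence |(2u^2 - 4) − 28| < ϵ.

δ = min(1, ϵ/18)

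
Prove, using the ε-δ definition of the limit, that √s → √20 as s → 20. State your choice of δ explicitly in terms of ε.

δ = min(20, √20·ε)

Let ε > 0 be given. We want δ > 0 such that 0 < |s − 20| < δ implies |√s − √20| < ε.
Rationalise: √s − √20 = (s − 20)/(√s + √20), so |√s − √20| = |s − 20|/(√s + √20).
Restrict δ ≤ 20 so that |s − 20| < 20 forces s > 0, and then √s + √20 > √20.
Hence |√s − √20| < |s − 20|/√20, which is < ε once |s − 20| < √20·ε.
Take δ = min(20, √20·ε). If 0 < |s − 20| < δ then s > 0 and |√s − √20| < |s − 20|/√20 < ε.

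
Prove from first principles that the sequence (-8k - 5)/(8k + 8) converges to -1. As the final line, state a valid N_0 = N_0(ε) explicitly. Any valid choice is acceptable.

Let ε > 0 be given. For k ≥ 1, |(-8k - 5)/(8k + 8) + 1| = |24|/(8(8k + 8)) = 24/(8(8k + 8)).
Since 8k + 8 ≥ 8k for k ≥ 1, this is ≤ 24/(8·8k) = (3/8)/k.
So |(-8k - 5)/(8k + 8) + 1| < ε whenever k > (3/8)/ε.
Take N_0 = (3/8)/ε. If k > N_0 then |(-8k - 5)/(8k + 8) + 1| ≤ (3/8)/k < ε.

N_0 = (3/8)/ε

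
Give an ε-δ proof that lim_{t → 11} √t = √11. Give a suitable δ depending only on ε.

δ = min(11, √11·ε)

Let ε > 0. We want δ > 0 such that 0 < |t − 11| < δ implies |√t − √11| < ε.
Multiplying by the conjugate, |√t − √11| = |t − 11|/(√t + √11).
Restrict δ ≤ 11 so that |t − 11| < 11 forces t > 0, and then √t + √11 > √11.
Hence |√t − √11| < |t − 11|/√11, which is < ε once |t − 11| < √11·ε.
Take δ = min(11, √11·ε). If 0 < |t − 11| < δ then t > 0 and |√t − √11| < |t − 11|/√11 < ε.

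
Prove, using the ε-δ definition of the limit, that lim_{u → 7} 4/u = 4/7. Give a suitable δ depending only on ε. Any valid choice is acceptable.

δ = min(7/2, (49/8)ε)

Let ε > 0 be given. We seek δ > 0 such that 0 < |u − 7| < δ implies |4/u − (4/7)| < ε.
|4/u − (4/7)| = 4·|7 − u|/(7·|u|) = 4|u − 7|/(7|u|).
Restrict δ ≤ 7/2. Then |u − 7| < 7/2 gives |u| > 7/2, so 7|u| > 49/2.
Then |4/u − (4/7)| < 4|u − 7|/(49/2), which is < ε when |u − 7| < (49/8)ε.
Take δ = min(7/2, (49/8)ε). Then 0 < |u − 7| < δ gives both |u − 7| < 7/2 and |u − 7| < (49/8)ε, so |4/u − (4/7)| < ε.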